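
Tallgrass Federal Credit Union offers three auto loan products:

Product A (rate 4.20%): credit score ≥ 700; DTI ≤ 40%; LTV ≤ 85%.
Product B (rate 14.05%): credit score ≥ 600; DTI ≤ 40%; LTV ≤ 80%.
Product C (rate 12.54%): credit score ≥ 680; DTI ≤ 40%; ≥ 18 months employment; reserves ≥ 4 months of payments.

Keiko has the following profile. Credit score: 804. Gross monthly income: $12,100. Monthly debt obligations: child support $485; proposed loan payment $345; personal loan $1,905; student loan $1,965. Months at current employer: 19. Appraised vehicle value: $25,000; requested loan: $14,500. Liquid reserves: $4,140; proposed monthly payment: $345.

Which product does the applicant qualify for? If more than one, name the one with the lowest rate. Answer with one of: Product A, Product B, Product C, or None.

Total debts = (485 + 345 + 1,905 + 1,965) = 4,700; DTI = 4,700/12,100 = 38.8%.
LTV = 14,500/25,000 = 58%.
Reserves = 4,140/345 = 12.0 months.
Product A: score 804 ≥ 700; DTI 38.8% ≤ 40%; LTV 58% ≤ 85% → qualifies.
Product B: score 804 ≥ 600; DTI 38.8% ≤ 40%; LTV 58% ≤ 80% → qualifies.
Product C: score 804 ≥ 680; DTI 38.8% ≤ 40%; employment 19 ≥ 18 mo; reserves 12.0 ≥ 4 mo → qualifies.
Qualifying: Product A, Product B, Product C. Lowest rate is 4.20% → Product A.

Product A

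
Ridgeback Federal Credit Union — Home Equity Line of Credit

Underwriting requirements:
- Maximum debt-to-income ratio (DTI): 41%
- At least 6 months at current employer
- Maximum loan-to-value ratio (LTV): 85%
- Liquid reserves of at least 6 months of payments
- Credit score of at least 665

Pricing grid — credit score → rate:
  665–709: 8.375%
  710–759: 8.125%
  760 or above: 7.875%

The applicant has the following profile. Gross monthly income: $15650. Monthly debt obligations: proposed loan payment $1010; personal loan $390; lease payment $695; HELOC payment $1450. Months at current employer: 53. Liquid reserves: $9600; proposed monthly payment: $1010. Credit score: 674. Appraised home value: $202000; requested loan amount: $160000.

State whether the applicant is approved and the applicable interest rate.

Approved at 8.375%

Credit score 674 ≥ 665 (meets minimum)
Total monthly debts = (1,010 + 390 + 695 + 1,450) = 3,545. DTI = 3,545/15,650 = 22.7% ≤ 41%
Employment 53 ≥ 6 months
Loan-to-value = 160,000/202,000 = 79.2% — pass (85% max)
Reserves: 9,600 ÷ 1,010 = 9.5 months (meets 6-month minimum)
All requirements met. Score 674 falls in the 665–709 tier → 8.375%.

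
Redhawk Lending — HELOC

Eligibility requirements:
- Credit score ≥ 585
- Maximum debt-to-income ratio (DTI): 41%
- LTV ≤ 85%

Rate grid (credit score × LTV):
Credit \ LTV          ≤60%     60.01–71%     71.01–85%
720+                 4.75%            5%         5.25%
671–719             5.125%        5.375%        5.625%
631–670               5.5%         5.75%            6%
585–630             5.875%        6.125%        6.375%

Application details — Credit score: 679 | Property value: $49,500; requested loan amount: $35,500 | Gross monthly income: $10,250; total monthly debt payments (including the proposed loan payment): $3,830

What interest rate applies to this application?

Credit score 679 ≥ 585; DTI = 3,830/10,250 = 37.4% ≤ 41%
LTV = 35,500/49,500 = 71.7% ≤ 85%
Row: 679 falls in 671–719. Column: 71.7% falls in 71.01–85%. Rate = 5.625%.

5.625%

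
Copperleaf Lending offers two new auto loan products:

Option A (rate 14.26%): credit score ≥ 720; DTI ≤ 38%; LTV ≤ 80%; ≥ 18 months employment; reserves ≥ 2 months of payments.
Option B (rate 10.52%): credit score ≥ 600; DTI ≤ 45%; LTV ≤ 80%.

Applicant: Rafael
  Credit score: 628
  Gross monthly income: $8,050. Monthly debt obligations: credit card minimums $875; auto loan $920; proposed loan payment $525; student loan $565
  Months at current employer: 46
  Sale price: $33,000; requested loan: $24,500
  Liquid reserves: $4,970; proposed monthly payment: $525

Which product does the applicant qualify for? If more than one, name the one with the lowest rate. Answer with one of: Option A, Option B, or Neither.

Total debts = (875 + 920 + 525 + 565) = 2,885; DTI = 2,885/8,050 = 35.8%.
LTV = 24,500/33,000 = 74.2%.
Reserves = 4,970/525 = 9.5 months.
Option A: score 628 < 720; DTI 35.8% ≤ 38%; LTV 74.2% ≤ 80%; employment 46 ≥ 18 mo; reserves 9.5 ≥ 2 mo → does not qualify.
Option B: score 628 ≥ 600; DTI 35.8% ≤ 45%; LTV 74.2% ≤ 80% → qualifies.

Option B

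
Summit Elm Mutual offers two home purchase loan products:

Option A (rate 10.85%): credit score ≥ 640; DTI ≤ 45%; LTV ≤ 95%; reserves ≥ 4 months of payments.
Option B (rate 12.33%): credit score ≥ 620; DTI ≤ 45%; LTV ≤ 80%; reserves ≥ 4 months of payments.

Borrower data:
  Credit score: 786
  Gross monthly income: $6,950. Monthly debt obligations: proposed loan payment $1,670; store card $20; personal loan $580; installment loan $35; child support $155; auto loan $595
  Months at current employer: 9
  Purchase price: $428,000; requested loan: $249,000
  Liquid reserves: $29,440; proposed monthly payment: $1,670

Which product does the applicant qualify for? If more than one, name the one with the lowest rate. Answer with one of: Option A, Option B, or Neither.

Total debts = (1,670 + 20 + 580 + 35 + 155 + 595) = 3,055; DTI = 3,055/6,950 = 44%.
LTV = 249,000/428,000 = 58.2%.
Reserves = 29,440/1,670 = 17.6 months.
Option A: score 786 ≥ 640; DTI 44% ≤ 45%; LTV 58.2% ≤ 95%; reserves 17.6 ≥ 4 mo → qualifies.
Option B: score 786 ≥ 620; DTI 44% ≤ 45%; LTV 58.2% ≤ 80%; reserves 17.6 ≥ 4 mo → qualifies.
Qualifying: Option A, Option B. Lowest rate is 10.85% → Option A.

Option A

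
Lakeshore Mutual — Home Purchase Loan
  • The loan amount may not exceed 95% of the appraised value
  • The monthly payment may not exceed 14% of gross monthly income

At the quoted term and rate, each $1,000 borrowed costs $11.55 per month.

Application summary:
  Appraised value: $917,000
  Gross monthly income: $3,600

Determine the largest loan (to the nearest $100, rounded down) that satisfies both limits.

$43,600

Payment cap: 14% × $3,600 = $504/month.
At $11.55 per $1,000, that supports 504/11.55 × 1,000 ≈ $43,636 → $43,600.
LTV cap: 95% × $917,000 = $871,150 → $871,100.
Binding constraint: payment-to-income.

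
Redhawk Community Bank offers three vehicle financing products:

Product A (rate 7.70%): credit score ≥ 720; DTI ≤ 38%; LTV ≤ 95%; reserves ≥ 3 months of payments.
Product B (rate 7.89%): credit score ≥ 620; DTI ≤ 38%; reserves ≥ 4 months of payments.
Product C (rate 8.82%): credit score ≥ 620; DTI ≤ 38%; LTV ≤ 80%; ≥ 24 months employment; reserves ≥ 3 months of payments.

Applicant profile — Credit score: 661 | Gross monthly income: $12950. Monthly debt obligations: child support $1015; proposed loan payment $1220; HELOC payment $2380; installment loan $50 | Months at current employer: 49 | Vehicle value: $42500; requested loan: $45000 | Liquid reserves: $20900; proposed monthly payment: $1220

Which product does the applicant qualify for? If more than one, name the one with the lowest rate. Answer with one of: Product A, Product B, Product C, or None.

Total debts = (1,015 + 1,220 + 2,380 + 50) = 4,665; DTI = 4,665/12,950 = 36%.
LTV = 45,000/42,500 = 105.9%.
Reserves = 20,900/1,220 = 17.1 months.
Product A: score 661 < 720; DTI 36% ≤ 38%; LTV 105.9% > 95%; reserves 17.1 ≥ 3 mo → does not qualify.
Product B: score 661 ≥ 620; DTI 36% ≤ 38%; reserves 17.1 ≥ 4 mo → qualifies.
Product C: score 661 ≥ 620; DTI 36% ≤ 38%; LTV 105.9% > 80%; employment 49 ≥ 24 mo; reserves 17.1 ≥ 3 mo → does not qualify.

Product B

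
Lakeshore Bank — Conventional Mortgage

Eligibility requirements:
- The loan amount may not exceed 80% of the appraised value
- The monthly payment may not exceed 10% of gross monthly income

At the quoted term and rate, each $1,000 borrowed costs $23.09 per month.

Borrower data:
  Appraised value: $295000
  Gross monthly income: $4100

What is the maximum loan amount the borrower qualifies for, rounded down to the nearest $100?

Payment cap: 10% × $4,100 = $410/month.
At $23.09 per $1,000, that supports 410/23.09 × 1,000 ≈ $17,756 → $17,700.
LTV cap: 80% × $295,000 = $236,000 → $236,000.
Binding constraint: payment-to-income.

$17,700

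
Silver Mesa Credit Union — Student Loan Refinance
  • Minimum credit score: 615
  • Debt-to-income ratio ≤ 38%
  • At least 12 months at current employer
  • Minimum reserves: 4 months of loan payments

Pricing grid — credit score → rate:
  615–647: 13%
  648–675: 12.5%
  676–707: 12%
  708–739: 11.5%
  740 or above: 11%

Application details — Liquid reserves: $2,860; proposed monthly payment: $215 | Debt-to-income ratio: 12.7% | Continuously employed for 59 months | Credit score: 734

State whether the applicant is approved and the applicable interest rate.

Credit score 734 ≥ 615 (meets minimum)
Employment 59 ≥ 12 months
Liquid reserves cover 2,860/215 = 13.3 months — ≥ 4 required
DTI 12.7% is within the 38% limit
All requirements met. Score 734 falls in the 708–739 tier → 11.5%.

Approved at 11.5%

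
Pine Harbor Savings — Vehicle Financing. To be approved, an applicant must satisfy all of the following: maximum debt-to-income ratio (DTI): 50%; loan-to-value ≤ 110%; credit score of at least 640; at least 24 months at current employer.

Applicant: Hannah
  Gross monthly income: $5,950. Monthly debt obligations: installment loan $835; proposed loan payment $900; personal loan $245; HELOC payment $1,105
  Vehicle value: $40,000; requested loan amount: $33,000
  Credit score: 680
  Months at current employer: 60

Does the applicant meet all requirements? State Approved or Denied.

Total monthly debts = (835 + 900 + 245 + 1,105) = 3,085. Debt-to-income = 3,085/5,950 = 51.8% — over 50% limit
LTV = 33,000/40,000 = 82.5% ≤ 110%
Credit score 680 ≥ 640 (meets)
Employment 60 ≥ 24 months
Fails on DTI.

Denied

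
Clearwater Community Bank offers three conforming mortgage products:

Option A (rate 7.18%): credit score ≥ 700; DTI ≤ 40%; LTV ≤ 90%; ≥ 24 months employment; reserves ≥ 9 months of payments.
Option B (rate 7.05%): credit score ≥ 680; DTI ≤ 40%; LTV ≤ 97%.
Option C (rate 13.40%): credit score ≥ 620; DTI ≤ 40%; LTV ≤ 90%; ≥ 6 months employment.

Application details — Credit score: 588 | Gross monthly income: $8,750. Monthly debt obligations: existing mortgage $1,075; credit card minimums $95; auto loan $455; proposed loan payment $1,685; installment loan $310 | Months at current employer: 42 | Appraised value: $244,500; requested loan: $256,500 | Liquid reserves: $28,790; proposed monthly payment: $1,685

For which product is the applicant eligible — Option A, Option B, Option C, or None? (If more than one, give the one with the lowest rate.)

None

Total debts = (1,075 + 95 + 455 + 1,685 + 310) = 3,620; DTI = 3,620/8,750 = 41.4%.
LTV = 256,500/244,500 = 104.9%.
Reserves = 28,790/1,685 = 17.1 months.
Option A: score 588 < 700; DTI 41.4% > 40%; LTV 104.9% > 90%; employment 42 ≥ 24 mo; reserves 17.1 ≥ 9 mo → does not qualify.
Option B: score 588 < 680; DTI 41.4% > 40%; LTV 104.9% > 97% → does not qualify.
Option C: score 588 < 620; DTI 41.4% > 40%; LTV 104.9% > 90%; employment 42 ≥ 6 mo → does not qualify.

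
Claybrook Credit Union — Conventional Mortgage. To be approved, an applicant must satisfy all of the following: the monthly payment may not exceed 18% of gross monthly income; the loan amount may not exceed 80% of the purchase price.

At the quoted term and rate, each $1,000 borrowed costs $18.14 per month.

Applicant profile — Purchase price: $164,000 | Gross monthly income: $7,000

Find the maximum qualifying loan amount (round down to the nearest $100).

Payment cap: 18% × $7,000 = $1,260/month.
At $18.14 per $1,000, that supports 1,260/18.14 × 1,000 ≈ $69,459 → $69,400.
LTV cap: 80% × $164,000 = $131,200 → $131,200.
Binding constraint: payment-to-income.

$69,400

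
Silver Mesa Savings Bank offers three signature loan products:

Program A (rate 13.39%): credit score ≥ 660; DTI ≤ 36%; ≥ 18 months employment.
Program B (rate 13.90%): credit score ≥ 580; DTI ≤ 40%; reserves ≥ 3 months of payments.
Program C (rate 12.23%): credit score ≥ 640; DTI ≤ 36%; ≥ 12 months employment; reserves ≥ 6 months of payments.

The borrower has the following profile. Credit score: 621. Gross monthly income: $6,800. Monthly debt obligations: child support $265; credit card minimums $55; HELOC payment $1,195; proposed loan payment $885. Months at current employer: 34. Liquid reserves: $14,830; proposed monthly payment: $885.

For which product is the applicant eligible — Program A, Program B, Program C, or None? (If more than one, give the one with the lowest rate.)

Program B

Total debts = (265 + 55 + 1,195 + 885) = 2,400; DTI = 2,400/6,800 = 35.3%.
Reserves = 14,830/885 = 16.8 months.
Program A: score 621 < 660; DTI 35.3% ≤ 36%; employment 34 ≥ 18 mo → does not qualify.
Program B: score 621 ≥ 580; DTI 35.3% ≤ 40%; reserves 16.8 ≥ 3 mo → qualifies.
Program C: score 621 < 640; DTI 35.3% ≤ 36%; employment 34 ≥ 12 mo; reserves 16.8 ≥ 6 mo → does not qualify.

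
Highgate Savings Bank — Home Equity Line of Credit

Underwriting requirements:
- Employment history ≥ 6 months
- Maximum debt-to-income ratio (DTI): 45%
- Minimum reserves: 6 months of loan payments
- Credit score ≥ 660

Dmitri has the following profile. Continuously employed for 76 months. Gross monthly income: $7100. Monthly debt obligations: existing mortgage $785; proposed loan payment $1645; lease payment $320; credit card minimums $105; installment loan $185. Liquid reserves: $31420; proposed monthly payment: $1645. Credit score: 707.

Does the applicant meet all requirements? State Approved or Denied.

Approved

Employment 76 ≥ 6 months
Total monthly debts = (785 + 1,645 + 320 + 105 + 185) = 3,040. Debt-to-income = 3,040/7,100 = 42.8% — meets 45% limit
Reserves: 31,420 ÷ 1,645 = 19.1 months (meets 6-month minimum)
Credit score 707 ≥ 660 (meets)
All criteria satisfied.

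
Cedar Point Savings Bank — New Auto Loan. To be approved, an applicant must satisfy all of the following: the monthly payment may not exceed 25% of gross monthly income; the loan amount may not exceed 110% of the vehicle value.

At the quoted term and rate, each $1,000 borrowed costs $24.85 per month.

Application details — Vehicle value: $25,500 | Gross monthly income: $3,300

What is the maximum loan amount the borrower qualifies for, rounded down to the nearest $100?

Payment cap: 25% × $3,300 = $825/month.
At $24.85 per $1,000, that supports 825/24.85 × 1,000 ≈ $33,199 → $33,100.
LTV cap: 110% × $25,500 = $28,050 → $28,000.
Binding constraint: loan-to-value.

$28,000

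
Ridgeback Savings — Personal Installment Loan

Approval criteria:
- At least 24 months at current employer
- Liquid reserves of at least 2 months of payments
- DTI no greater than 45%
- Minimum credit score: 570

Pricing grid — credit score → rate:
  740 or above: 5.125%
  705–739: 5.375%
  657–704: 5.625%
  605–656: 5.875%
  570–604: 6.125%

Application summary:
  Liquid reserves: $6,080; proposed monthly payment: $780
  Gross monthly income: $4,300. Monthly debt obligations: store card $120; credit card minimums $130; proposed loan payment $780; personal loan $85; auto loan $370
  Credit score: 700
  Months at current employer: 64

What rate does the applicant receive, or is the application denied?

Credit score 700 ≥ 570 (meets minimum)
Reserves: 6,080 ÷ 780 = 7.8 months (meets 2-month minimum)
Total monthly debts = (120 + 130 + 780 + 85 + 370) = 1,485. Debt-to-income = 1,485/4,300 = 34.5% — meets 45% limit
Employment 64 ≥ 24 months
All requirements met. Score 700 falls in the 657–704 tier → 5.625%.

Approved at 5.625%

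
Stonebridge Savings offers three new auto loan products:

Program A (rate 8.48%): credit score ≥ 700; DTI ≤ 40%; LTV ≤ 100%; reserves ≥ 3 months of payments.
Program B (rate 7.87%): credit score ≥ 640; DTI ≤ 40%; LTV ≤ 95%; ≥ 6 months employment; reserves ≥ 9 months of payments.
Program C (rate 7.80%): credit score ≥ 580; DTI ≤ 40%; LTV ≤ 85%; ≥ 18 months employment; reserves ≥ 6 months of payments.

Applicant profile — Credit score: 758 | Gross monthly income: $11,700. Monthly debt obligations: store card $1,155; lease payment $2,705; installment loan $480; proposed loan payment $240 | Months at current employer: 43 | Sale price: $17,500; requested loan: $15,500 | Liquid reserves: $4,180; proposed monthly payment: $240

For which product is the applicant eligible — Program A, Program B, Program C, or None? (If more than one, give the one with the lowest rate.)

Program B

Total debts = (1,155 + 2,705 + 480 + 240) = 4,580; DTI = 4,580/11,700 = 39.1%.
LTV = 15,500/17,500 = 88.6%.
Reserves = 4,180/240 = 17.4 months.
Program A: score 758 ≥ 700; DTI 39.1% ≤ 40%; LTV 88.6% ≤ 100%; reserves 17.4 ≥ 3 mo → qualifies.
Program B: score 758 ≥ 640; DTI 39.1% ≤ 40%; LTV 88.6% ≤ 95%; employment 43 ≥ 6 mo; reserves 17.4 ≥ 9 mo → qualifies.
Program C: score 758 ≥ 580; DTI 39.1% ≤ 40%; LTV 88.6% > 85%; employment 43 ≥ 18 mo; reserves 17.4 ≥ 6 mo → does not qualify.
Qualifying: Program A, Program B. Lowest rate is 7.87% → Program B.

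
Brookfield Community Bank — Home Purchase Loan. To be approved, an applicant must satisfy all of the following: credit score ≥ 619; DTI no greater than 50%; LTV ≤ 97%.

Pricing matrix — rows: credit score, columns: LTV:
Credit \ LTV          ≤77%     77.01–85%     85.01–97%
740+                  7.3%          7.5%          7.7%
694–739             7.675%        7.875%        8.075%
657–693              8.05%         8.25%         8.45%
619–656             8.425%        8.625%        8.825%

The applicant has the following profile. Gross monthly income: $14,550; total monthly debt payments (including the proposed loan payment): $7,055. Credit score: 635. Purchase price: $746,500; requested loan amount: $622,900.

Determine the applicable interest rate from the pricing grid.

Credit score 635 ≥ 619; DTI = 7,055/14,550 = 48.5% ≤ 50%
Loan-to-value = 622,900/746,500 = 83.4% — pass (97% max)
Score 635 is in the 619–656 band; LTV 83.4% is in the 77.01–85% band → 8.625%.

8.625%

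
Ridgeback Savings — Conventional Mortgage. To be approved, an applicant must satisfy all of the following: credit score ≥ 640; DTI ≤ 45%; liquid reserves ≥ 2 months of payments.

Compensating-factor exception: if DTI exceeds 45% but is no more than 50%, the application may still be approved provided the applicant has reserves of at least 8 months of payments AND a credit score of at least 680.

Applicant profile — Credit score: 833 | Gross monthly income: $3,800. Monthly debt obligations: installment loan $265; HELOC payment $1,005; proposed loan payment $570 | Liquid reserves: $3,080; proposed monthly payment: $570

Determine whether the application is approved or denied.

Credit score 833 ≥ 640 (meets base)
Total debts = (265 + 1,005 + 570) = 1,840. DTI: 1,840 ÷ 3,800 = 48.4%, over the 45% base limit.
Reserves = 3,080/570 = 5.4 months ≥ 2
48.4% falls in the override range (45%–50%), so the compensating-factor test applies.
Override check — reserves: 5.4 mo (short of 8); score: 833 (ok).
Override conditions not both satisfied; exception does not apply.

Denied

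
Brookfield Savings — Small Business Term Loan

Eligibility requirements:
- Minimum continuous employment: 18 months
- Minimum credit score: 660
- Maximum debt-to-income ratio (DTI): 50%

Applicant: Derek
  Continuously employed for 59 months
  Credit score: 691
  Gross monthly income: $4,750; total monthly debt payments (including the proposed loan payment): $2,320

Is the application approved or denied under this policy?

Approved

Employment 59 ≥ 18 months
Credit score 691 ≥ 660 (meets)
Debt-to-income = 2,320/4,750 = 48.8% — meets 50% limit
All criteria satisfied.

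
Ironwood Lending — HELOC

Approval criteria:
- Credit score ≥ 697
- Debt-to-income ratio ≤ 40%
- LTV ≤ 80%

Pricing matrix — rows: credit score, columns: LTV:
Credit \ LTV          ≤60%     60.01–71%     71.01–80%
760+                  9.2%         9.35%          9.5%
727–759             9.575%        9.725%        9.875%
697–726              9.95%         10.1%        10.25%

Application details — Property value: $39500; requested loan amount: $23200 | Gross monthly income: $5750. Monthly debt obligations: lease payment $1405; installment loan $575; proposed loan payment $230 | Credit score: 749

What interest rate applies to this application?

Credit score 749 ≥ 697; Total monthly debts = (1,405 + 575 + 230) = 2,210. Debt-to-income = 2,210/5,750 = 38.4% — meets 40% limit
LTV = 23,200/39,500 = 58.7% ≤ 80%
Credit 749 → row 727–759; LTV 58.7% → column ≤60%. Grid cell → 9.575%.

9.575%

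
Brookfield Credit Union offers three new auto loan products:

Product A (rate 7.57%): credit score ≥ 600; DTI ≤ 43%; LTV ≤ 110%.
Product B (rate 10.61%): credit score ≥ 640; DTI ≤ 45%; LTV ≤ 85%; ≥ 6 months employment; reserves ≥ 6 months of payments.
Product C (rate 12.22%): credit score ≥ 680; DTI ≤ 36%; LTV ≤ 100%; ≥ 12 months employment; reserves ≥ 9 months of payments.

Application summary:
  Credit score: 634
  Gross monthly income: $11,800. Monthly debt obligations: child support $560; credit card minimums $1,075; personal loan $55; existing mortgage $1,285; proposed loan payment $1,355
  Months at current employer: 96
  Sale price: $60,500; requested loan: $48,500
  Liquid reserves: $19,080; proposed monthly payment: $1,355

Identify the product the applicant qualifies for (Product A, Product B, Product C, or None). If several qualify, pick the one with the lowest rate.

Total debts = (560 + 1,075 + 55 + 1,285 + 1,355) = 4,330; DTI = 4,330/11,800 = 36.7%.
LTV = 48,500/60,500 = 80.2%.
Reserves = 19,080/1,355 = 14.1 months.
Product A: score 634 ≥ 600; DTI 36.7% ≤ 43%; LTV 80.2% ≤ 110% → qualifies.
Product B: score 634 < 640; DTI 36.7% ≤ 45%; LTV 80.2% ≤ 85%; employment 96 ≥ 6 mo; reserves 14.1 ≥ 6 mo → does not qualify.
Product C: score 634 < 680; DTI 36.7% > 36%; LTV 80.2% ≤ 100%; employment 96 ≥ 12 mo; reserves 14.1 ≥ 9 mo → does not qualify.

Product A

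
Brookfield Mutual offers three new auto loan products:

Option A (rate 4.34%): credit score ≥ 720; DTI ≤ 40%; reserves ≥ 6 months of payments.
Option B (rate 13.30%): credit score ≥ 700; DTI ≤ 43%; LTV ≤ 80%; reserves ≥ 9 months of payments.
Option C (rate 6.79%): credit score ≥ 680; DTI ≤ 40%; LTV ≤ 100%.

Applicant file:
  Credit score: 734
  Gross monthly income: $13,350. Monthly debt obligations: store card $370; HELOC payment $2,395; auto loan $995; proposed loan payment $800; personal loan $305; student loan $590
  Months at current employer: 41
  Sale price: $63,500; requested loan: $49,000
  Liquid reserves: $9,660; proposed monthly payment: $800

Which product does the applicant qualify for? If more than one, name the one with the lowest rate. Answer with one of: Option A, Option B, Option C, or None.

Total debts = (370 + 2,395 + 995 + 800 + 305 + 590) = 5,455; DTI = 5,455/13,350 = 40.9%.
LTV = 49,000/63,500 = 77.2%.
Reserves = 9,660/800 = 12.1 months.
Option A: score 734 ≥ 720; DTI 40.9% > 40%; reserves 12.1 ≥ 6 mo → does not qualify.
Option B: score 734 ≥ 700; DTI 40.9% ≤ 43%; LTV 77.2% ≤ 80%; reserves 12.1 ≥ 9 mo → qualifies.
Option C: score 734 ≥ 680; DTI 40.9% > 40%; LTV 77.2% ≤ 100% → does not qualify.

Option B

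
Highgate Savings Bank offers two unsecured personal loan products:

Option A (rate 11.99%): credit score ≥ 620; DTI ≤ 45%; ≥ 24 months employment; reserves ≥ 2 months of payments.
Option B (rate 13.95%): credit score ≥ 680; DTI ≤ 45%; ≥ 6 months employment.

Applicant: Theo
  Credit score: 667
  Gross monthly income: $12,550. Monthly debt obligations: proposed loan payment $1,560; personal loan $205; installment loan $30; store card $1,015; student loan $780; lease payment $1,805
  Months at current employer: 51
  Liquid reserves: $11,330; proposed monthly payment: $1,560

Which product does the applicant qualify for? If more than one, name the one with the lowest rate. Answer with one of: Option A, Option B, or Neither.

Total debts = (1,560 + 205 + 30 + 1,015 + 780 + 1,805) = 5,395; DTI = 5,395/12,550 = 43%.
Reserves = 11,330/1,560 = 7.3 months.
Option A: score 667 ≥ 620; DTI 43% ≤ 45%; employment 51 ≥ 24 mo; reserves 7.3 ≥ 2 mo → qualifies.
Option B: score 667 < 680; DTI 43% ≤ 45%; employment 51 ≥ 6 mo → does not qualify.

Option A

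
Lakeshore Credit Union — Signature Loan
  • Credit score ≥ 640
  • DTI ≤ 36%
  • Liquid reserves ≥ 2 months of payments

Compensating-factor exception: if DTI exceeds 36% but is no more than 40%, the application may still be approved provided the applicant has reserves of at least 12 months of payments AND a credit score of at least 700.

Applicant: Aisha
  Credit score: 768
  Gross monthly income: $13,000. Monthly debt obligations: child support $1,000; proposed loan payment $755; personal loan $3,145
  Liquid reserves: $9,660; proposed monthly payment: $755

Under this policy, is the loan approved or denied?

Credit score 768 ≥ 640 (meets base)
Total debts = (1,000 + 755 + 3,145) = 4,900. DTI: 4,900 ÷ 13,000 = 37.7%, over the 36% base limit.
Liquid reserves cover 9,660/755 = 12.8 months — ≥ 2 required
37.7% falls in the override range (36%–40%), so the compensating-factor test applies.
Override check — reserves: 12.8 mo (ok); score: 768 (ok).
Both override conditions satisfied; DTI exception granted.

Approved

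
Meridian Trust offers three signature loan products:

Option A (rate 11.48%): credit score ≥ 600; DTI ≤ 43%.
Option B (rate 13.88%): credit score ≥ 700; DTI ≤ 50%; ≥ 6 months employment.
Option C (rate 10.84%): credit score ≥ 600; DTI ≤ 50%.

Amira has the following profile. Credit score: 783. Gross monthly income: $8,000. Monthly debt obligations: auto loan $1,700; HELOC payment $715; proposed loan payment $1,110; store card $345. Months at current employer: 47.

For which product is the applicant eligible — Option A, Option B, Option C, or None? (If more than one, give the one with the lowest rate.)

Option C

Total debts = (1,700 + 715 + 1,110 + 345) = 3,870; DTI = 3,870/8,000 = 48.4%.
Option A: score 783 ≥ 600; DTI 48.4% > 43% → does not qualify.
Option B: score 783 ≥ 700; DTI 48.4% ≤ 50%; employment 47 ≥ 6 mo → qualifies.
Option C: score 783 ≥ 600; DTI 48.4% ≤ 50% → qualifies.
Qualifying: Option B, Option C. Lowest rate is 10.84% → Option C.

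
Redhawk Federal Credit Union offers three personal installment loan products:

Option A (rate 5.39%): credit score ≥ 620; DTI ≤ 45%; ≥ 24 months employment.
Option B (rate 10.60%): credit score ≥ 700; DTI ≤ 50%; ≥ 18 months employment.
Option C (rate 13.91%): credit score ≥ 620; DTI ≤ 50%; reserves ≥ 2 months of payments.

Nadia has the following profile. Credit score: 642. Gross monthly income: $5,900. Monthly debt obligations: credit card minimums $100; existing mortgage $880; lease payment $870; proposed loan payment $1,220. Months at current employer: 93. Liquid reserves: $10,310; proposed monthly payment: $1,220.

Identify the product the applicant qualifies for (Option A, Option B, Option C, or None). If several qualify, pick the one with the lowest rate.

Total debts = (100 + 880 + 870 + 1,220) = 3,070; DTI = 3,070/5,900 = 52%.
Reserves = 10,310/1,220 = 8.5 months.
Option A: score 642 ≥ 620; DTI 52% > 45%; employment 93 ≥ 24 mo → does not qualify.
Option B: score 642 < 700; DTI 52% > 50%; employment 93 ≥ 18 mo → does not qualify.
Option C: score 642 ≥ 620; DTI 52% > 50%; reserves 8.5 ≥ 2 mo → does not qualify.

None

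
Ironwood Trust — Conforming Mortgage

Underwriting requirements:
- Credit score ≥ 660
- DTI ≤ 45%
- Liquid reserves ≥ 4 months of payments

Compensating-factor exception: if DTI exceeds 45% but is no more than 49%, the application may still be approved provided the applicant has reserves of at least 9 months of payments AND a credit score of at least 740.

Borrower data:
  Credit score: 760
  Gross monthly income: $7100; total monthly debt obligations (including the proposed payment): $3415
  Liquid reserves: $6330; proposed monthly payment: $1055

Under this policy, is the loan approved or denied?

Credit score 760 ≥ 660 (meets base)
DTI = 3,415/7,100 = 48.1% > 45% — standard DTI limit exceeded.
Reserves = 6,330/1,055 = 6.0 months ≥ 4
DTI 48.1% is within the 45%–49% exception band; checking compensating factors.
Reserves 6.0 < 9 months; credit score 760 ≥ 740.
Override conditions not both satisfied; exception does not apply.

Denied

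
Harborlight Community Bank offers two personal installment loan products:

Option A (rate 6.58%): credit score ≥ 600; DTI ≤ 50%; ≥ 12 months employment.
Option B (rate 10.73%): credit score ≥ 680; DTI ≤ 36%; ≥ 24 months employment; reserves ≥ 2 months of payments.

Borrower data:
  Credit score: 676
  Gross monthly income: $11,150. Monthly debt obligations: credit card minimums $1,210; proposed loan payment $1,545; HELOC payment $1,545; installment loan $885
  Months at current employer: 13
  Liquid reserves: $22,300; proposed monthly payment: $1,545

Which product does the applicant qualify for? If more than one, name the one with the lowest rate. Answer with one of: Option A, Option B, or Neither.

Total debts = (1,210 + 1,545 + 1,545 + 885) = 5,185; DTI = 5,185/11,150 = 46.5%.
Reserves = 22,300/1,545 = 14.4 months.
Option A: score 676 ≥ 600; DTI 46.5% ≤ 50%; employment 13 ≥ 12 mo → qualifies.
Option B: score 676 < 680; DTI 46.5% > 36%; employment 13 < 24 mo; reserves 14.4 ≥ 2 mo → does not qualify.

Option A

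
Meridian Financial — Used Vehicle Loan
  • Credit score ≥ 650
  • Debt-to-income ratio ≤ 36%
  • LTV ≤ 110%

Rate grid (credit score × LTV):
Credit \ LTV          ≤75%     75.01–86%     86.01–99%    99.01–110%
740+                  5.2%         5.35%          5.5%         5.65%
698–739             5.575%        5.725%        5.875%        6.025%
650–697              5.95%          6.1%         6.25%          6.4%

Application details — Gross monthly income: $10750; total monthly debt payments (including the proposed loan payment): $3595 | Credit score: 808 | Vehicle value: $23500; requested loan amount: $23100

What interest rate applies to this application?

5.5%

Credit score 808 ≥ 650; Debt-to-income = 3,595/10,750 = 33.4% — meets 36% limit
LTV = 23,100/23,500 = 98.3% ≤ 110%
Row: 808 falls in 740+. Column: 98.3% falls in 86.01–99%. Rate = 5.5%.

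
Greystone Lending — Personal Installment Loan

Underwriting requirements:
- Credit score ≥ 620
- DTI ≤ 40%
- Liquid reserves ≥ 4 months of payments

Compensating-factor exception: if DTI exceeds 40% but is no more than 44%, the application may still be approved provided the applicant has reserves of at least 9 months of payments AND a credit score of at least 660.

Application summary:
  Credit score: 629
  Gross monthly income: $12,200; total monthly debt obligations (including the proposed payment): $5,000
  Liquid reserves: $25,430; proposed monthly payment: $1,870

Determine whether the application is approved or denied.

Credit score 629 ≥ 620 (meets base)
DTI: 5,000 ÷ 12,200 = 41%, over the 40% base limit.
Liquid reserves cover 25,430/1,870 = 13.6 months — ≥ 4 required
DTI 41% is within the 40%–44% exception band; checking compensating factors.
Override check — reserves: 13.6 mo (ok); score: 629 (below 660).
Override conditions not both satisfied; exception does not apply.

Denied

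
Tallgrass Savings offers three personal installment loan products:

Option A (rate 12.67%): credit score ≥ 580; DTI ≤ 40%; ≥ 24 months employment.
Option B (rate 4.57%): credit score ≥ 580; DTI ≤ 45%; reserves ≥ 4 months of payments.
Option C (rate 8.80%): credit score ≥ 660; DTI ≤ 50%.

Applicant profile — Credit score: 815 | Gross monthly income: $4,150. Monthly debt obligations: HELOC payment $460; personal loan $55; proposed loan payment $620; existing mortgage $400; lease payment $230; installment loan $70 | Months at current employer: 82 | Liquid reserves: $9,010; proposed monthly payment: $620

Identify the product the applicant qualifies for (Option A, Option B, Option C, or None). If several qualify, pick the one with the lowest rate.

Option B

Total debts = (460 + 55 + 620 + 400 + 230 + 70) = 1,835; DTI = 1,835/4,150 = 44.2%.
Reserves = 9,010/620 = 14.5 months.
Option A: score 815 ≥ 580; DTI 44.2% > 40%; employment 82 ≥ 24 mo → does not qualify.
Option B: score 815 ≥ 580; DTI 44.2% ≤ 45%; reserves 14.5 ≥ 4 mo → qualifies.
Option C: score 815 ≥ 660; DTI 44.2% ≤ 50% → qualifies.
Qualifying: Option B, Option C. Lowest rate is 4.57% → Option B.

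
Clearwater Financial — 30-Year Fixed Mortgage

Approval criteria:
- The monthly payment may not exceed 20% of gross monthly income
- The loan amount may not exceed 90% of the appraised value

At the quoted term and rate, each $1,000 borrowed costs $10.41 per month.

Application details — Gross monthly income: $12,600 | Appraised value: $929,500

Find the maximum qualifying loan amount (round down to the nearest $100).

$242,000

Payment cap: 20% × $12,600 = $2,520/month.
At $10.41 per $1,000, that supports 2,520/10.41 × 1,000 ≈ $242,074 → $242,000.
LTV cap: 90% × $929,500 = $836,550 → $836,500.
Binding constraint: payment-to-income.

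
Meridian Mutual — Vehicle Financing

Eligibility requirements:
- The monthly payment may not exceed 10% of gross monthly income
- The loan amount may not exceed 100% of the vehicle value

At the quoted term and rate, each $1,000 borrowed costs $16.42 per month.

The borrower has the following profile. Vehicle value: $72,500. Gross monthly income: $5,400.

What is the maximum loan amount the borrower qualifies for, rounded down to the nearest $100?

$32,800

Payment cap: 10% × $5,400 = $540/month.
At $16.42 per $1,000, that supports 540/16.42 × 1,000 ≈ $32,886 → $32,800.
LTV cap: 100% × $72,500 = $72,500 → $72,500.
Binding constraint: payment-to-income.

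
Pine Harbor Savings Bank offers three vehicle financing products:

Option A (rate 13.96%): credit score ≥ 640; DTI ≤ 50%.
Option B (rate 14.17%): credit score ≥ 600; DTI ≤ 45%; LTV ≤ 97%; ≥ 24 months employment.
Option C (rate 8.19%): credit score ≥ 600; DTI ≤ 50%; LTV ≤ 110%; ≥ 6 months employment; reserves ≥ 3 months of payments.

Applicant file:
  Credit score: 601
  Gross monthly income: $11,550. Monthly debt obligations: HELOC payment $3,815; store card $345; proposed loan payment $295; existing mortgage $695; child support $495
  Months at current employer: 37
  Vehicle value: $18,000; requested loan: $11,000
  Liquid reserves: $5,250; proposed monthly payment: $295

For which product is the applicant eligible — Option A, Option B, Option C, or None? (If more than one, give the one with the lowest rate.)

Option C

Total debts = (3,815 + 345 + 295 + 695 + 495) = 5,645; DTI = 5,645/11,550 = 48.9%.
LTV = 11,000/18,000 = 61.1%.
Reserves = 5,250/295 = 17.8 months.
Option A: score 601 < 640; DTI 48.9% ≤ 50% → does not qualify.
Option B: score 601 ≥ 600; DTI 48.9% > 45%; LTV 61.1% ≤ 97%; employment 37 ≥ 24 mo → does not qualify.
Option C: score 601 ≥ 600; DTI 48.9% ≤ 50%; LTV 61.1% ≤ 110%; employment 37 ≥ 6 mo; reserves 17.8 ≥ 3 mo → qualifies.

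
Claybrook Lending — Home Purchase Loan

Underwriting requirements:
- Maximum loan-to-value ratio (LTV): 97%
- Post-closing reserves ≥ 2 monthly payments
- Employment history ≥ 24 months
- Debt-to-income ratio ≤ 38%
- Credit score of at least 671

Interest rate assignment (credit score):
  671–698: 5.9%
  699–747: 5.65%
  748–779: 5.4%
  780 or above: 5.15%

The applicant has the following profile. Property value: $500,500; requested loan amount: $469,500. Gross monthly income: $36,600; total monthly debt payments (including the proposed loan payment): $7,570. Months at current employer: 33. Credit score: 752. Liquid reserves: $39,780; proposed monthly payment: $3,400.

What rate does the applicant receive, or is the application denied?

Credit score 752 ≥ 671 (meets minimum)
DTI: 7,570 ÷ 36,600 = 20.7%, within the 38% cap
Employment 33 ≥ 24 months
Liquid reserves cover 39,780/3,400 = 11.7 months — ≥ 2 required
LTV: 469,500 ÷ 500,500 = 93.8%, within 97% cap
All requirements met. Score 752 falls in the 748–779 tier → 5.4%.

Approved at 5.4%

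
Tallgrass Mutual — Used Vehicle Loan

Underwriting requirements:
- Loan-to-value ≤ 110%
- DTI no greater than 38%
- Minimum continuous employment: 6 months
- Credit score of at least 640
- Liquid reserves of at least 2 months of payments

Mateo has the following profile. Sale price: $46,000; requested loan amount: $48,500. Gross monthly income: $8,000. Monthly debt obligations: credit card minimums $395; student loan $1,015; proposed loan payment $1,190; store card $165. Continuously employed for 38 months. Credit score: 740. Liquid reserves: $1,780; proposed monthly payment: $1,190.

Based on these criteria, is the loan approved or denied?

Denied

LTV = 48,500/46,000 = 105.4% ≤ 110%
Total monthly debts = (395 + 1,015 + 1,190 + 165) = 2,765. DTI: 2,765 ÷ 8,000 = 34.6%, within the 38% cap
Employment 38 ≥ 6 months
Credit score 740 ≥ 640 (meets)
Liquid reserves cover 1,780/1,190 = 1.5 months — < 2 required
Fails on reserves.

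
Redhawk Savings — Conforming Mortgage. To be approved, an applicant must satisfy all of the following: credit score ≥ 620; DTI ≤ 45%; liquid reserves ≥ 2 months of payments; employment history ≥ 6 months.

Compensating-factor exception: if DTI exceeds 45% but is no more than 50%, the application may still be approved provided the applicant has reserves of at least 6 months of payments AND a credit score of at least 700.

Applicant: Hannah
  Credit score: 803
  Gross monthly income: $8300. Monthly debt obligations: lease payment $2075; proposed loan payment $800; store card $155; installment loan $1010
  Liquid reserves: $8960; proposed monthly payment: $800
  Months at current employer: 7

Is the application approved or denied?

Approved

Credit score 803 ≥ 620 (meets base)
Total debts = (2,075 + 800 + 155 + 1,010) = 4,040. DTI: 4,040 ÷ 8,300 = 48.7%, over the 45% base limit.
Reserves = 8,960/800 = 11.2 months ≥ 2
Employment 7 ≥ 6 months
48.7% falls in the override range (45%–50%), so the compensating-factor test applies.
Reserves 11.2 ≥ 6 months; credit score 803 ≥ 700.
Both override conditions satisfied; DTI exception granted.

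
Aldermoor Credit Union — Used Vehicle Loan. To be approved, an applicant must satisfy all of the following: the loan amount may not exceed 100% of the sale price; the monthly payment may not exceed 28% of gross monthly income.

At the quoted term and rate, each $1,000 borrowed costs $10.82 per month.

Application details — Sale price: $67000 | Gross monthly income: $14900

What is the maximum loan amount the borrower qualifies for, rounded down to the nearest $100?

Payment cap: 28% × $14,900 = $4,172/month.
At $10.82 per $1,000, that supports 4,172/10.82 × 1,000 ≈ $385,582 → $385,500.
LTV cap: 100% × $67,000 = $67,000 → $67,000.
Binding constraint: loan-to-value.

$67,000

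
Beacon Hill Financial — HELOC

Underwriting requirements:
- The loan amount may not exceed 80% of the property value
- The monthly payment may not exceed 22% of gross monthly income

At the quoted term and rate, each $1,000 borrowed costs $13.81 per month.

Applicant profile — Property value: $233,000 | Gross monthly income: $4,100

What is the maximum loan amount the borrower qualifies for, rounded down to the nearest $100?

Payment cap: 22% × $4,100 = $902/month.
At $13.81 per $1,000, that supports 902/13.81 × 1,000 ≈ $65,314 → $65,300.
LTV cap: 80% × $233,000 = $186,400 → $186,400.
Binding constraint: payment-to-income.

$65,300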